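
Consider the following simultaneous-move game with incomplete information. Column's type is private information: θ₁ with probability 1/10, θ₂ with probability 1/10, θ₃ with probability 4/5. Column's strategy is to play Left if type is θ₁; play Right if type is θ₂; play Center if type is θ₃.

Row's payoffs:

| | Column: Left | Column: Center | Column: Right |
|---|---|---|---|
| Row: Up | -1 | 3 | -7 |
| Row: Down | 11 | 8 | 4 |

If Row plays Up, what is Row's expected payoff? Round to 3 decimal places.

1.600

E[Up] = 1/10·(-1) + 1/10·(-7) + 4/5·3 = (-1/10) + (-7/10) + 12/5 = 8/5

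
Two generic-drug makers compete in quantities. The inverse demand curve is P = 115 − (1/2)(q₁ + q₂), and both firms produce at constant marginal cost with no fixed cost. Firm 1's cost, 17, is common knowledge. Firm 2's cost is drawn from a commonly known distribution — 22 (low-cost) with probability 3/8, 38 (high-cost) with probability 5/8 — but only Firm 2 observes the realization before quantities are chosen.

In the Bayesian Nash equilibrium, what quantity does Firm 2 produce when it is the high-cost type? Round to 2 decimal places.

Type-c best response for Firm 2: q₂(c) = (115 − c) − q₁/2.
Firm 1 maximizes expected profit; its first-order condition is 115 − q₁ − (1/2)E[q₂] − 17 = 0.
Substituting E[q₂] and solving: E[c₂] = 32, so q₁ = (115 − 2·17 + 32)/(3/2) = 75.3333.
q₂(high-cost) = (115 − 38 − (1/2)·75.3333) = 39.3333.

39.33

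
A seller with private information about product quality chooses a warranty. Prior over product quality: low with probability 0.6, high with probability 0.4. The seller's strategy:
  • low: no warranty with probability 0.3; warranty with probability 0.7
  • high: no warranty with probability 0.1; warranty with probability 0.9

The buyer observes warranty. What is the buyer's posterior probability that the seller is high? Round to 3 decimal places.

P(warranty) = 0.6·0.7 + 0.4·0.9 = 0.78
P(high | warranty) = (0.4·0.9) / 0.78 = 0.36 / 0.78 = 0.461538

0.462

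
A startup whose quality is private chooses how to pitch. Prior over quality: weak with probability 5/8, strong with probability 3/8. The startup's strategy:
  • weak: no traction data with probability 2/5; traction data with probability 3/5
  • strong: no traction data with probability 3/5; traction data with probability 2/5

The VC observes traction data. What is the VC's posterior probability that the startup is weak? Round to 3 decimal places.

P(traction data) = (5/8)·(3/5) + (3/8)·(2/5) = 21/40
P(weak | traction data) = ((5/8)·(3/5)) / (21/40) = (3/8) / (21/40) = 5/7

0.714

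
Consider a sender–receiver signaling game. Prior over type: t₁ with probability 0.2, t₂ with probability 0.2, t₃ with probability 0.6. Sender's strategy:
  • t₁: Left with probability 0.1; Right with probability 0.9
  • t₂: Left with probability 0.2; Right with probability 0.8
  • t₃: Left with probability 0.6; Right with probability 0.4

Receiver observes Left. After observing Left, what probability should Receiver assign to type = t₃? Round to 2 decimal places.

0.86

P(Left) = 0.2·0.1 + 0.2·0.2 + 0.6·0.6 = 0.42
P(t₃ | Left) = (0.6·0.6) / 0.42 = 0.36 / 0.42 = 0.857143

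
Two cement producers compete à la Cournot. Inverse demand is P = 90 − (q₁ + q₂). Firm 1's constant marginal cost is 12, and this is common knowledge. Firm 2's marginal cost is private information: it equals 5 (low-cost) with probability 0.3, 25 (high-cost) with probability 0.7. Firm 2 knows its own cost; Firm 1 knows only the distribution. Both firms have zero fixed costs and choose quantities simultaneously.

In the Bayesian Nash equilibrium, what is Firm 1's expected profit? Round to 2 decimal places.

802.78

Type-c best response for Firm 2: q₂(c) = (90 − c)/2 − q₁/2.
Firm 1 maximizes expected profit; its first-order condition is 90 − 2q₁ − E[q₂] − 12 = 0.
Substituting E[q₂] and solving: E[c₂] = 19, so q₁ = (90 − 2·12 + 19)/3 = 28.3333.
E[P] = 90 − (q₁ + E[q₂]) = 40.3333; Firm 1's expected profit = (E[P] − 12)·q₁ = (40.3333 − 12)·28.3333 = 802.778.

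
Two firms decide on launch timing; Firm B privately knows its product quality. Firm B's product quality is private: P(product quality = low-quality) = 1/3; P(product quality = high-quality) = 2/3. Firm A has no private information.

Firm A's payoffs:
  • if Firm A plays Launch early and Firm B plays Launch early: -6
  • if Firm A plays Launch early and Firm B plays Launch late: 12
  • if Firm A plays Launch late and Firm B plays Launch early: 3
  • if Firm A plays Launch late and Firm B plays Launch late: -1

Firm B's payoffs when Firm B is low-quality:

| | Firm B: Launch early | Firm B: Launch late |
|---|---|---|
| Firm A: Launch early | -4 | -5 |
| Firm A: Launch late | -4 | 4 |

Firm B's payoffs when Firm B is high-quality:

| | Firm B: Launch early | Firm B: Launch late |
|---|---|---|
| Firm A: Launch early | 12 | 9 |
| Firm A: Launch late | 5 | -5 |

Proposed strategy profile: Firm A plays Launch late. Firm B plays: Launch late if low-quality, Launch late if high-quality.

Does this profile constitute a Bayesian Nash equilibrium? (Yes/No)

Firm A plays Launch late: E[Launch late] = 1/3·(-1) + 2/3·(-1) = -1; E[Launch early] = 12. Not best-responding. ✗
Firm B (product quality low-quality), facing Launch late: Launch early gives -4, Launch late gives 4. Proposed Launch late is best. ✓
Firm B (product quality high-quality), facing Launch late: Launch early gives 5, Launch late gives -5. Proposed Launch late is not best — profitable deviation exists. ✗

No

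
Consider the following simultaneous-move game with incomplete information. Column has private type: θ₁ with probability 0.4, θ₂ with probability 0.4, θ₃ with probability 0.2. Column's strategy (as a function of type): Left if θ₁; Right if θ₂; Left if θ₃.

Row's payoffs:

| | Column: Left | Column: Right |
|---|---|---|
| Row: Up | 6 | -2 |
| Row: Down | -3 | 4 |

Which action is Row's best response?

E[Up] = 0.4·(6) + 0.4·(-2) + 0.2·(6) = 2.8
E[Down] = 0.4·(-3) + 0.4·(4) + 0.2·(-3) = -0.2
Best response: Up (2.8 is the largest).

Up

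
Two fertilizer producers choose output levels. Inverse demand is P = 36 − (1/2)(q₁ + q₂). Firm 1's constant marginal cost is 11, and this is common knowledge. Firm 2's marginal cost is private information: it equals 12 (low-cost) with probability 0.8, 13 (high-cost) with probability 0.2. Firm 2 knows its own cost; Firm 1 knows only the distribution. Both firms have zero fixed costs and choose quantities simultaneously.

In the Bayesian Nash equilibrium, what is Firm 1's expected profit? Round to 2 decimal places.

Each type of Firm 2 best-responds to q₁; Firm 1 best-responds to the expected q₂ over Firm 2's types.
Firm 2 with cost c maximizes (36 − (1/2)(q₁+q₂) − c)·q₂, giving q₂(c) = (36 − c − (1/2)q₁).
E[c₂] = 0.8·12 + 0.2·13 = 12.2
Firm 1's FOC against E[q₂] yields q₁ = (36 − 2·11 + E[c₂])/(3/2) = (36 − 22 + 12.2)/(3/2) = 17.4667.
E[P] = 36 − (1/2)·(q₁ + E[q₂]) = 19.7333; Firm 1's expected profit = (E[P] − 11)·q₁ = (19.7333 − 11)·17.4667 = 152.542.

152.54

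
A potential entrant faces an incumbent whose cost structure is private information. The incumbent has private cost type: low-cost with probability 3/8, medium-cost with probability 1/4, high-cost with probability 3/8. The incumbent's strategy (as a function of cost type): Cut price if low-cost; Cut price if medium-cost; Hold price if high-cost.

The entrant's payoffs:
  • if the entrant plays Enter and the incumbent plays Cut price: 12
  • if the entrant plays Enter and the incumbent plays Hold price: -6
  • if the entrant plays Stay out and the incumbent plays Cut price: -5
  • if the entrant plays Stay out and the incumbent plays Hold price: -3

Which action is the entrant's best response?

Enter

E[Enter] = 3/8·(12) + 1/4·(12) + 3/8·(-6) = 21/4
E[Stay out] = 3/8·(-5) + 1/4·(-5) + 3/8·(-3) = -17/4
Best response: Enter (21/4 is the largest).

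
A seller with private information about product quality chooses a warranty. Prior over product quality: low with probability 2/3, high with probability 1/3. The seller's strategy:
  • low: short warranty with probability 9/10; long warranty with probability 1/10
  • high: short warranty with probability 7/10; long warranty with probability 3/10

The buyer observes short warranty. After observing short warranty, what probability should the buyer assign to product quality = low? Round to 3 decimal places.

0.720

P(short warranty) = (2/3)·(9/10) + (1/3)·(7/10) = 5/6
P(low | short warranty) = ((2/3)·(9/10)) / (5/6) = (3/5) / (5/6) = 18/25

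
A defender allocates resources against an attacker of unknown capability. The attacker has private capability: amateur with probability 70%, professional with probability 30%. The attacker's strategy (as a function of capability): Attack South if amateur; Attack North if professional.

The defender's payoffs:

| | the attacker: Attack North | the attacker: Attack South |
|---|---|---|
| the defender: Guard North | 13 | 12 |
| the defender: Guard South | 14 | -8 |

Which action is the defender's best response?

Guard North

E[Guard North] = 0.7·(12) + 0.3·(13) = 12.3
E[Guard South] = 0.7·(-8) + 0.3·(14) = -1.4
Best response: Guard North (12.3 is the largest).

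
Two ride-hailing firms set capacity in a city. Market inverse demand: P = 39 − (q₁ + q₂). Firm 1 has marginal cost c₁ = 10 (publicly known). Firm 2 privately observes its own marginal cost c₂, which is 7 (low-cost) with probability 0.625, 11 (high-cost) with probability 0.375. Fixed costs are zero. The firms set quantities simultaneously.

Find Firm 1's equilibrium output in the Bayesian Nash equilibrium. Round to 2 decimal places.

9.17

Type-c best response for Firm 2: q₂(c) = (39 − c)/2 − q₁/2.
Firm 1 maximizes expected profit; its first-order condition is 39 − 2q₁ − E[q₂] − 10 = 0.
Substituting E[q₂] and solving: E[c₂] = 8.5, so q₁ = (39 − 2·10 + 8.5)/3 = 9.16667.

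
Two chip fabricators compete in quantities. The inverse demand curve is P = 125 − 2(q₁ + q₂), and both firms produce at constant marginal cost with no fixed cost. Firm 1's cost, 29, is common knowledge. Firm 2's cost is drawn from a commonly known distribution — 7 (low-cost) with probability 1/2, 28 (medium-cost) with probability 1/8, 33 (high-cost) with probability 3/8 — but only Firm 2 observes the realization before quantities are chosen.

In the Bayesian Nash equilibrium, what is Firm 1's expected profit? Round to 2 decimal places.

Type-c best response for Firm 2: q₂(c) = (125 − c)/4 − q₁/2.
Firm 1 maximizes expected profit; its first-order condition is 125 − 4q₁ − 2E[q₂] − 29 = 0.
Substituting E[q₂] and solving: E[c₂] = 19.375, so q₁ = (125 − 2·29 + 19.375)/6 = 14.3958.
E[P] = 125 − 2·(q₁ + E[q₂]) = 57.7917; Firm 1's expected profit = (E[P] − 29)·q₁ = (57.7917 − 29)·14.3958 = 414.48.

414.48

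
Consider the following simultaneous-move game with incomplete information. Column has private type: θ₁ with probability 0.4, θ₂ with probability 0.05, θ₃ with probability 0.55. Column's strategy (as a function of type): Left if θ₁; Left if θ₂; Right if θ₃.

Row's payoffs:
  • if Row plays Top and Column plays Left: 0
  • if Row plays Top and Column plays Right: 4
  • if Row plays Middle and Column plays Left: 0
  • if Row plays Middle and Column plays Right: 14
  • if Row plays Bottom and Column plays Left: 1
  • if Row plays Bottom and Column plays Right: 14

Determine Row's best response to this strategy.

Bottom

E[Top] = 0.4·(0) + 0.05·(0) + 0.55·(4) = 2.2
E[Middle] = 0.4·(0) + 0.05·(0) + 0.55·(14) = 7.7
E[Bottom] = 0.4·(1) + 0.05·(1) + 0.55·(14) = 8.15
Best response: Bottom (8.15 is the largest).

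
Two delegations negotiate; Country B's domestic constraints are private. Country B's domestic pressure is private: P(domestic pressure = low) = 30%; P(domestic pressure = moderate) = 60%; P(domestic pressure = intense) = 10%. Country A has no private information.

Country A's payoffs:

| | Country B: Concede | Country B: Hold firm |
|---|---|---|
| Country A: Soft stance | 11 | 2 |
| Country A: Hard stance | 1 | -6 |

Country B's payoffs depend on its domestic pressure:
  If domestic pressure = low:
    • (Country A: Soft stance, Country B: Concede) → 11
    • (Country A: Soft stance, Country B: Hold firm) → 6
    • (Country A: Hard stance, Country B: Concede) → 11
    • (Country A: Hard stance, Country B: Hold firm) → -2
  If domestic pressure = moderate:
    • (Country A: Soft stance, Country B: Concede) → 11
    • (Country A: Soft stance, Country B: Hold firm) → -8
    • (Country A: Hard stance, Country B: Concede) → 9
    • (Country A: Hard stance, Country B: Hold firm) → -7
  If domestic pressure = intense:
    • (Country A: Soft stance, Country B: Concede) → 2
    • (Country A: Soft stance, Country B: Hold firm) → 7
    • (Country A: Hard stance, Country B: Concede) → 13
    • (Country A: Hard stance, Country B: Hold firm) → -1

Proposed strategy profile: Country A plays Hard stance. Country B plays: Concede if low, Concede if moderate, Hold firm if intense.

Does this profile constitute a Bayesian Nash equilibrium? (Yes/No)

Country A plays Hard stance: E[Hard stance] = 0.3·(1) + 0.6·(1) + 0.1·(-6) = 0.3; E[Soft stance] = 10.1. Not best-responding. ✗
Country B (domestic pressure low), facing Hard stance: Concede gives 11, Hold firm gives -2. Proposed Concede is best. ✓
Country B (domestic pressure moderate), facing Hard stance: Concede gives 9, Hold firm gives -7. Proposed Concede is best. ✓
Country B (domestic pressure intense), facing Hard stance: Concede gives 13, Hold firm gives -1. Proposed Hold firm is not best — profitable deviation exists. ✗

No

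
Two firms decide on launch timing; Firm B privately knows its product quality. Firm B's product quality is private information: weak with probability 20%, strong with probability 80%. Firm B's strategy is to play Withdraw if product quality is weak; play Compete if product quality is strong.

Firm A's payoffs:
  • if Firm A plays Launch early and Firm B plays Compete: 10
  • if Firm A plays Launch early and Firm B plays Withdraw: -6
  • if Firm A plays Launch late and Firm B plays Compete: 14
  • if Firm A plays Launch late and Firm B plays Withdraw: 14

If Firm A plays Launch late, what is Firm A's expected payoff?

14

E[Launch late] = 0.2·14 + 0.8·14 = 2.8 + 11.2 = 14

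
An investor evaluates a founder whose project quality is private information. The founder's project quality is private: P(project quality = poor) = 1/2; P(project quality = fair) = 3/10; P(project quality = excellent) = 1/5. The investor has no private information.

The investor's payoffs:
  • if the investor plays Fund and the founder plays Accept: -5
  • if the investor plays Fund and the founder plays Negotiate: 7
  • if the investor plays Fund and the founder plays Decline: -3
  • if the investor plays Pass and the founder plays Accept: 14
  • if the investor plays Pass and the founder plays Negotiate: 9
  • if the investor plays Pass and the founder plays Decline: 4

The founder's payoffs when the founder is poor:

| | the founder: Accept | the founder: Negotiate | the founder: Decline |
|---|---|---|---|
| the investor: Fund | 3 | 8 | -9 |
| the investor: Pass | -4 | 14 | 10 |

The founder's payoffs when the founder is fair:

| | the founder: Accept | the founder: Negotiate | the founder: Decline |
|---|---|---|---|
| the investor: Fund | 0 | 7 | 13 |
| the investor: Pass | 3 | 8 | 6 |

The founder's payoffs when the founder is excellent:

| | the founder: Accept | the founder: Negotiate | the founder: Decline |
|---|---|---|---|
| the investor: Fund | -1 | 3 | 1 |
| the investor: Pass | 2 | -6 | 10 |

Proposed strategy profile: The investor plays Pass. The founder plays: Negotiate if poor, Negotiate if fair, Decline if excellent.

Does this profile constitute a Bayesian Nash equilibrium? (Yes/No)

A profile is a BNE iff every type of every player is best-responding given beliefs about the other side.
The investor plays Pass: E[Pass] = 1/2·(9) + 3/10·(9) + 1/5·(4) = 8; E[Fund] = 5. Best-responding. ✓
The founder (project quality poor), facing Pass: Accept gives -4, Negotiate gives 14, Decline gives 10. Proposed Negotiate is best. ✓
The founder (project quality fair), facing Pass: Accept gives 3, Negotiate gives 8, Decline gives 6. Proposed Negotiate is best. ✓
The founder (project quality excellent), facing Pass: Accept gives 2, Negotiate gives -6, Decline gives 10. Proposed Decline is best. ✓

Yes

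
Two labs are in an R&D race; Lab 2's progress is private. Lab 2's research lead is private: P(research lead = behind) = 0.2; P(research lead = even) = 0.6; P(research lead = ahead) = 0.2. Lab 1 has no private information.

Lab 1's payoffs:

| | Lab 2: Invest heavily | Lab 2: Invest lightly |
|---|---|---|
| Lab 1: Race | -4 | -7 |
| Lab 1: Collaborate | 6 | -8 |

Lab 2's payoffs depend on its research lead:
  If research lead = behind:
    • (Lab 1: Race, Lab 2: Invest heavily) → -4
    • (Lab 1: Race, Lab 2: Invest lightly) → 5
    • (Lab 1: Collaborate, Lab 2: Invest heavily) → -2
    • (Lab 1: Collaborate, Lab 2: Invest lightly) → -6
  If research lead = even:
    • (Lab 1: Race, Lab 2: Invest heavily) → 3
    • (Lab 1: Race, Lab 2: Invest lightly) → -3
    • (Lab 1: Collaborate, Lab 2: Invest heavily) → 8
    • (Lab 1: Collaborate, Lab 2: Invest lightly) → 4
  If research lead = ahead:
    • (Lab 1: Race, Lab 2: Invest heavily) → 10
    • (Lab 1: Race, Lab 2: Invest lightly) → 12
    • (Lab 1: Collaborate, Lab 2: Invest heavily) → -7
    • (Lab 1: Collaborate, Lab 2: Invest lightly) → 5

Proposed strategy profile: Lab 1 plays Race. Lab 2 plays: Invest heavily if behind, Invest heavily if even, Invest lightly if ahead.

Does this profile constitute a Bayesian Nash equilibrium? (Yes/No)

No

Lab 1 plays Race: E[Race] = 0.2·(-4) + 0.6·(-4) + 0.2·(-7) = -4.6; E[Collaborate] = 3.2. Not best-responding. ✗
Lab 2 (research lead behind), facing Race: Invest heavily gives -4, Invest lightly gives 5. Proposed Invest heavily is not best — profitable deviation exists. ✗
Lab 2 (research lead even), facing Race: Invest heavily gives 3, Invest lightly gives -3. Proposed Invest heavily is best. ✓
Lab 2 (research lead ahead), facing Race: Invest heavily gives 10, Invest lightly gives 12. Proposed Invest lightly is best. ✓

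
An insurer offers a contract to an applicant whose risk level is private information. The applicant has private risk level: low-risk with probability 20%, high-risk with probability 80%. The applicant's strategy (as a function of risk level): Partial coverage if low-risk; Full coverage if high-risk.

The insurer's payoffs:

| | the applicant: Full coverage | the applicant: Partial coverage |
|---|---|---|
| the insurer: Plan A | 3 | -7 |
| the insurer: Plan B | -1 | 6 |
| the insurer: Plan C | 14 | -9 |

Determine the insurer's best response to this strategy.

E[Plan A] = 0.2·(-7) + 0.8·(3) = 1
E[Plan B] = 0.2·(6) + 0.8·(-1) = 0.4
E[Plan C] = 0.2·(-9) + 0.8·(14) = 9.4
Best response: Plan C (9.4 is the largest).

Plan C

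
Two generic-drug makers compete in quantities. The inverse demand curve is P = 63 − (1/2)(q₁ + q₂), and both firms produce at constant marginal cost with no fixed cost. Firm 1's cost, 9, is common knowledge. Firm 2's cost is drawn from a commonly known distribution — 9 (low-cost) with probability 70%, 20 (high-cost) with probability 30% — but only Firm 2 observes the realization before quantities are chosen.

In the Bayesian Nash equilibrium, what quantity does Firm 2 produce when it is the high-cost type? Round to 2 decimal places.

Firm 2 with cost c maximizes (63 − (1/2)(q₁+q₂) − c)·q₂, giving q₂(c) = (63 − c − (1/2)q₁).
E[c₂] = 0.7·9 + 0.3·20 = 12.3
Firm 1's FOC against E[q₂] yields q₁ = (63 − 2·9 + E[c₂])/(3/2) = (63 − 18 + 12.3)/(3/2) = 38.2.
q₂(high-cost) = (63 − 20 − (1/2)·38.2) = 23.9.

23.90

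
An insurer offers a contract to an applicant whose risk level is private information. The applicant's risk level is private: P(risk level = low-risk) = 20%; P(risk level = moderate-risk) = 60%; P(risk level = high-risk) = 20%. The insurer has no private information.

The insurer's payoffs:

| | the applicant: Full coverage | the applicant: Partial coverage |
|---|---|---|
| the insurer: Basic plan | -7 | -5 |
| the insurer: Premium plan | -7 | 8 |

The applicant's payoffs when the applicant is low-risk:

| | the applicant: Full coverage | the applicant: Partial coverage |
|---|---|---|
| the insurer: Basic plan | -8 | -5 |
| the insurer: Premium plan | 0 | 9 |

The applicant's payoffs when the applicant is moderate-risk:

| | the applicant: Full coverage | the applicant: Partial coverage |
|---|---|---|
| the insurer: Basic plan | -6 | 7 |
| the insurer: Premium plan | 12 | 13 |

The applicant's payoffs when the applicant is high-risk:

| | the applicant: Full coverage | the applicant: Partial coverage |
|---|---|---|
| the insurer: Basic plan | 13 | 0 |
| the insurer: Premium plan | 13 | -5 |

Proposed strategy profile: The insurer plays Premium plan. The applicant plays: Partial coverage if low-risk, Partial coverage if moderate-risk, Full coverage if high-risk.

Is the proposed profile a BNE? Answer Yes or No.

Yes

A profile is a BNE iff every type of every player is best-responding given beliefs about the other side.
The insurer plays Premium plan: E[Premium plan] = 0.2·(8) + 0.6·(8) + 0.2·(-7) = 5; E[Basic plan] = -5.4. Best-responding. ✓
The applicant (risk level low-risk), facing Premium plan: Full coverage gives 0, Partial coverage gives 9. Proposed Partial coverage is best. ✓
The applicant (risk level moderate-risk), facing Premium plan: Full coverage gives 12, Partial coverage gives 13. Proposed Partial coverage is best. ✓
The applicant (risk level high-risk), facing Premium plan: Full coverage gives 13, Partial coverage gives -5. Proposed Full coverage is best. ✓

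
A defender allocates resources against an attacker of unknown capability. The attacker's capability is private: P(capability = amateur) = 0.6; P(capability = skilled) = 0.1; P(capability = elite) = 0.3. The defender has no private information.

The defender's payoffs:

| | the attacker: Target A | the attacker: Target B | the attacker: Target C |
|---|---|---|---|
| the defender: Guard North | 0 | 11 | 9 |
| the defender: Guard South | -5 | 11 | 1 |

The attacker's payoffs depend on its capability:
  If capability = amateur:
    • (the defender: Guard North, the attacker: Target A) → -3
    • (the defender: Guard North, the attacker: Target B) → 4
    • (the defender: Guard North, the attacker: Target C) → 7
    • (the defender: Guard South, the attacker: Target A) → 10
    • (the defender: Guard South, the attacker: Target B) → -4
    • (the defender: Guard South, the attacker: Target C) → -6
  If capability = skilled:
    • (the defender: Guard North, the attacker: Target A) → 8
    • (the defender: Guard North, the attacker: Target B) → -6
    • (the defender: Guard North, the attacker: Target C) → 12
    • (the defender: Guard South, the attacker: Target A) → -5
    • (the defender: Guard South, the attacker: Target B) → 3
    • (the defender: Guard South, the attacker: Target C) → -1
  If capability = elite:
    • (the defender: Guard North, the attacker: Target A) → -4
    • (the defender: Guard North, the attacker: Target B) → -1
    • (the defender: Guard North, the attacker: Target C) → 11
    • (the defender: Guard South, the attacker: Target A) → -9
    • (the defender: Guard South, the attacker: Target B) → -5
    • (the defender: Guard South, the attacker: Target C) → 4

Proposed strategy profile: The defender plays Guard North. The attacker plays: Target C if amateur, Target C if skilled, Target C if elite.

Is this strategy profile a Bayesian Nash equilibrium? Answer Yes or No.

A profile is a BNE iff every type of every player is best-responding given beliefs about the other side.
The defender plays Guard North: E[Guard North] = 0.6·(9) + 0.1·(9) + 0.3·(9) = 9; E[Guard South] = 1. Best-responding. ✓
The attacker (capability amateur), facing Guard North: Target A gives -3, Target B gives 4, Target C gives 7. Proposed Target C is best. ✓
The attacker (capability skilled), facing Guard North: Target A gives 8, Target B gives -6, Target C gives 12. Proposed Target C is best. ✓
The attacker (capability elite), facing Guard North: Target A gives -4, Target B gives -1, Target C gives 11. Proposed Target C is best. ✓

Yes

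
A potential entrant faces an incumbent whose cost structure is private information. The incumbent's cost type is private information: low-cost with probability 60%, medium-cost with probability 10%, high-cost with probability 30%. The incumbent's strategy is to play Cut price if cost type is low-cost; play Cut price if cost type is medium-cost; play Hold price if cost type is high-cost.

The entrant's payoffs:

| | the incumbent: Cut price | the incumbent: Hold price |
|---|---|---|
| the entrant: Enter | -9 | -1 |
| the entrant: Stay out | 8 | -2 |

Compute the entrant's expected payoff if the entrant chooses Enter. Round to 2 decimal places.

-6.60

E[Enter] = 0.6·(-9) + 0.1·(-9) + 0.3·(-1) = (-5.4) + (-0.9) + (-0.3) = -6.6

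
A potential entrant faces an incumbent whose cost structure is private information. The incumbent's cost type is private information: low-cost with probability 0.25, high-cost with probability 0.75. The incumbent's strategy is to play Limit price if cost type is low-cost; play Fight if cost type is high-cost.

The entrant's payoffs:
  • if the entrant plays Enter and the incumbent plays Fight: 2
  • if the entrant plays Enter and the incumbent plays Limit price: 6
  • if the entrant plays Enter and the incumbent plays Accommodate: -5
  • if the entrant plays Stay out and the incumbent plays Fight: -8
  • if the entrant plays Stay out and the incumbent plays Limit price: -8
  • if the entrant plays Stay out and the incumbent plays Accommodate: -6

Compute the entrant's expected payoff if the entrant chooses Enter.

3

Take the expectation over the incumbent's cost type, weighting each type's action by its prior probability.
E[Enter] = 0.25·6 + 0.75·2 = 1.5 + 1.5 = 3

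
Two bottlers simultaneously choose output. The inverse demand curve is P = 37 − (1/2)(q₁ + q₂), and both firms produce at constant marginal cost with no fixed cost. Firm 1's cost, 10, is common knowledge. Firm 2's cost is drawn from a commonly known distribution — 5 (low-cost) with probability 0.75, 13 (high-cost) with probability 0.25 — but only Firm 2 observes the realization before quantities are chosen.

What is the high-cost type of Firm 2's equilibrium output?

16

Type-c best response for Firm 2: q₂(c) = (37 − c) − q₁/2.
Firm 1 maximizes expected profit; its first-order condition is 37 − q₁ − (1/2)E[q₂] − 10 = 0.
Substituting E[q₂] and solving: E[c₂] = 7, so q₁ = (37 − 2·10 + 7)/(3/2) = 16.
q₂(high-cost) = (37 − 13 − (1/2)·16) = 16.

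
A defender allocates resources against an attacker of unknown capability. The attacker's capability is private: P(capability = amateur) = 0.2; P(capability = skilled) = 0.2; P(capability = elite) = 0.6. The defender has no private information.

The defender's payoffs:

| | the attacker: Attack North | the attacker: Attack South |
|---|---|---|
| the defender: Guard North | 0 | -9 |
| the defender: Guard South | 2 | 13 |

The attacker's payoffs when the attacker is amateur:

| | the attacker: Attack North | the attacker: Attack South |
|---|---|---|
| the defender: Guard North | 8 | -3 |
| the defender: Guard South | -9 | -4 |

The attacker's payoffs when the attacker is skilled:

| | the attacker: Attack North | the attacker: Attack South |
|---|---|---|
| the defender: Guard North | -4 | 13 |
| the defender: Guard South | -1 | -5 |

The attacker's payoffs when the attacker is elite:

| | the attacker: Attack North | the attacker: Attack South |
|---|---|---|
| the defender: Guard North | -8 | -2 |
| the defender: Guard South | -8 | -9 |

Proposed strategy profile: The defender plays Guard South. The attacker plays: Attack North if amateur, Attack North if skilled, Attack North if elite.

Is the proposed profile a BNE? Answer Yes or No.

No

A profile is a BNE iff every type of every player is best-responding given beliefs about the other side.
The defender plays Guard South: E[Guard South] = 0.2·(2) + 0.2·(2) + 0.6·(2) = 2; E[Guard North] = 0. Best-responding. ✓
The attacker (capability amateur), facing Guard South: Attack North gives -9, Attack South gives -4. Proposed Attack North is not best — profitable deviation exists. ✗
The attacker (capability skilled), facing Guard South: Attack North gives -1, Attack South gives -5. Proposed Attack North is best. ✓
The attacker (capability elite), facing Guard South: Attack North gives -8, Attack South gives -9. Proposed Attack North is best. ✓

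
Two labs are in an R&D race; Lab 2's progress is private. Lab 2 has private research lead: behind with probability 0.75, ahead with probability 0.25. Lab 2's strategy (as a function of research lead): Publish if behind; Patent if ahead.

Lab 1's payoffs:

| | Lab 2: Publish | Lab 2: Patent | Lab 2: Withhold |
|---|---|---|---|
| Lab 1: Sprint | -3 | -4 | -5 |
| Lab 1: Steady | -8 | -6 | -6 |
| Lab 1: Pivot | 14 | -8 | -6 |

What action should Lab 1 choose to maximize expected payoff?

Pivot

E[Sprint] = 0.75·(-3) + 0.25·(-4) = -3.25
E[Steady] = 0.75·(-8) + 0.25·(-6) = -7.5
E[Pivot] = 0.75·(14) + 0.25·(-8) = 8.5
Best response: Pivot (8.5 is the largest).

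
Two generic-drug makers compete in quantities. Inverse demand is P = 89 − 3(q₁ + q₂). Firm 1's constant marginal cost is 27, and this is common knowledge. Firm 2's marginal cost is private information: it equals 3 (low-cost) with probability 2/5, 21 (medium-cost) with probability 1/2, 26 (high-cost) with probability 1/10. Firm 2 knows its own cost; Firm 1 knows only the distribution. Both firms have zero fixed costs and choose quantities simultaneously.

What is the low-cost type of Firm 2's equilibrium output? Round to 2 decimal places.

Firm 2 with cost c maximizes (89 − 3(q₁+q₂) − c)·q₂, giving q₂(c) = (89 − c − 3q₁)/6.
E[c₂] = 2/5·3 + 1/2·21 + 1/10·26 = 14.3
Firm 1's FOC against E[q₂] yields q₁ = (89 − 2·27 + E[c₂])/9 = (89 − 54 + 14.3)/9 = 5.47778.
q₂(low-cost) = (89 − 3 − 3·5.47778)/6 = 11.5944.

11.59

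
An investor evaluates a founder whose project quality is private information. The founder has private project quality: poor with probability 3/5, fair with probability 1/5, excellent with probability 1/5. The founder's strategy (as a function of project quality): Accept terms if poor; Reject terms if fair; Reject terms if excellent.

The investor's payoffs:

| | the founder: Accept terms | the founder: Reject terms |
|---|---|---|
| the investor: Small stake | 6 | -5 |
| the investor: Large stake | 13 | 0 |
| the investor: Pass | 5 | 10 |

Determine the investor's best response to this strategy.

Compute the investor's expected payoff for each action, taking the expectation over the founder's type.
E[Small stake] = 3/5·(6) + 1/5·(-5) + 1/5·(-5) = 8/5
E[Large stake] = 3/5·(13) + 1/5·(0) + 1/5·(0) = 39/5
E[Pass] = 3/5·(5) + 1/5·(10) + 1/5·(10) = 7
Best response: Large stake (39/5 is the largest).

Large stake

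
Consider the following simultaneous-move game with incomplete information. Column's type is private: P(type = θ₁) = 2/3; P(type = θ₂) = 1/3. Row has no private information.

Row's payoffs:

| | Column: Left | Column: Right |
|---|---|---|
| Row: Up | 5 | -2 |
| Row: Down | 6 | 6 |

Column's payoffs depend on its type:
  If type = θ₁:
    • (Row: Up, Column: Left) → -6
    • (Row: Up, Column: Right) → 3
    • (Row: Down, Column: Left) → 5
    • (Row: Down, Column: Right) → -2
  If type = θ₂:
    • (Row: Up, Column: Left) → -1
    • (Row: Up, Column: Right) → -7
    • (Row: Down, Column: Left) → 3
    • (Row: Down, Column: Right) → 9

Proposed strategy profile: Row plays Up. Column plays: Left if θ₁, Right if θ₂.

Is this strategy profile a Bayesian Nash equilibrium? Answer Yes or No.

A profile is a BNE iff every type of every player is best-responding given beliefs about the other side.
Row plays Up: E[Up] = 2/3·(5) + 1/3·(-2) = 8/3; E[Down] = 6. Not best-responding. ✗
Column (type θ₁), facing Up: Left gives -6, Right gives 3. Proposed Left is not best — profitable deviation exists. ✗
Column (type θ₂), facing Up: Left gives -1, Right gives -7. Proposed Right is not best — profitable deviation exists. ✗

No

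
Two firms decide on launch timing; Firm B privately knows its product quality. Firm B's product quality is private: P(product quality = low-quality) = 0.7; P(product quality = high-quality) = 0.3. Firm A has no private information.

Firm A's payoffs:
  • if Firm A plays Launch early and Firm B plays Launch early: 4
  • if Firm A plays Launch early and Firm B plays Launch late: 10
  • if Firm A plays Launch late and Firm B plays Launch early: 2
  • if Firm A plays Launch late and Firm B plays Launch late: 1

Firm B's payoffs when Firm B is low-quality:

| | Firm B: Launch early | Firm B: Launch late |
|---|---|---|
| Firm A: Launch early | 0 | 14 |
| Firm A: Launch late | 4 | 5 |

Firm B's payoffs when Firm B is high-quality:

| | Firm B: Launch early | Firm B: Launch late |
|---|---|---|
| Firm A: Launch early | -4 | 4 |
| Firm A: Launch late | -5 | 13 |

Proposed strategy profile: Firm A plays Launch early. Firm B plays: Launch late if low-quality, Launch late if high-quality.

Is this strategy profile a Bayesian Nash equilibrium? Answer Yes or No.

A profile is a BNE iff every type of every player is best-responding given beliefs about the other side.
Firm A plays Launch early: E[Launch early] = 0.7·(10) + 0.3·(10) = 10; E[Launch late] = 1. Best-responding. ✓
Firm B (product quality low-quality), facing Launch early: Launch early gives 0, Launch late gives 14. Proposed Launch late is best. ✓
Firm B (product quality high-quality), facing Launch early: Launch early gives -4, Launch late gives 4. Proposed Launch late is best. ✓

Yes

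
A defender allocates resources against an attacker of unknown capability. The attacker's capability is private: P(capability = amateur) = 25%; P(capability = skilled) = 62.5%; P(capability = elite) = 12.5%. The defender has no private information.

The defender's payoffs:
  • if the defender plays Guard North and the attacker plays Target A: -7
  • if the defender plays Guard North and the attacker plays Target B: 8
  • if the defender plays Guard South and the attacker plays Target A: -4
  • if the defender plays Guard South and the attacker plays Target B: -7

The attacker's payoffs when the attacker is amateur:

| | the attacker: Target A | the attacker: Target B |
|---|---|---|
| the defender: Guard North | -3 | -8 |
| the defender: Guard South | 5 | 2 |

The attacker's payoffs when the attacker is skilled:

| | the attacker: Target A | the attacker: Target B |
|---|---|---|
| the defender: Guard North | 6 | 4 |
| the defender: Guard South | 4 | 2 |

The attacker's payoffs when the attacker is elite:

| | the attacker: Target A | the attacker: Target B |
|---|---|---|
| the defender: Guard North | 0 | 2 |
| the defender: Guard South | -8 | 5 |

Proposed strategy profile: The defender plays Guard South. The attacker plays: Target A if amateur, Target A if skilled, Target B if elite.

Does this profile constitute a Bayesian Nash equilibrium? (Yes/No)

The defender plays Guard South: E[Guard South] = 0.25·(-4) + 0.625·(-4) + 0.125·(-7) = -4.375; E[Guard North] = -5.125. Best-responding. ✓
The attacker (capability amateur), facing Guard South: Target A gives 5, Target B gives 2. Proposed Target A is best. ✓
The attacker (capability skilled), facing Guard South: Target A gives 4, Target B gives 2. Proposed Target A is best. ✓
The attacker (capability elite), facing Guard South: Target A gives -8, Target B gives 5. Proposed Target B is best. ✓

Yes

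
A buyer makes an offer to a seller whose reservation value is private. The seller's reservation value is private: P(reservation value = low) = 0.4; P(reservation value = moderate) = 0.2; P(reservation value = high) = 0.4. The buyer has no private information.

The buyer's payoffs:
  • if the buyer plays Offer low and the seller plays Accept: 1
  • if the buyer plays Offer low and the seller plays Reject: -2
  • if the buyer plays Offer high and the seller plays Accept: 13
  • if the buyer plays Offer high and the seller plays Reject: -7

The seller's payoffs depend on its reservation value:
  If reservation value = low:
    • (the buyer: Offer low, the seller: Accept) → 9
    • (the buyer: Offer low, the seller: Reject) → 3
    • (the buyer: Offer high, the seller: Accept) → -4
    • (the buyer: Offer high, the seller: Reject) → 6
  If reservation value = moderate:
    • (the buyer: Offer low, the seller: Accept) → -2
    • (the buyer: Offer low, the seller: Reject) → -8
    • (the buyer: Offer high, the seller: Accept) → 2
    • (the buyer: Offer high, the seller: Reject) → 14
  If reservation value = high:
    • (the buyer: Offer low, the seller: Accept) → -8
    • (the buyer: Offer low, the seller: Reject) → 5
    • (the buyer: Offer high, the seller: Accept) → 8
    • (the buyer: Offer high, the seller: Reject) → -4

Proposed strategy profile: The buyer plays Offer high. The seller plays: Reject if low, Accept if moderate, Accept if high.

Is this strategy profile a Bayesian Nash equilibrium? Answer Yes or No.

A profile is a BNE iff every type of every player is best-responding given beliefs about the other side.
The buyer plays Offer high: E[Offer high] = 0.4·(-7) + 0.2·(13) + 0.4·(13) = 5; E[Offer low] = -0.2. Best-responding. ✓
The seller (reservation value low), facing Offer high: Accept gives -4, Reject gives 6. Proposed Reject is best. ✓
The seller (reservation value moderate), facing Offer high: Accept gives 2, Reject gives 14. Proposed Accept is not best — profitable deviation exists. ✗
The seller (reservation value high), facing Offer high: Accept gives 8, Reject gives -4. Proposed Accept is best. ✓

No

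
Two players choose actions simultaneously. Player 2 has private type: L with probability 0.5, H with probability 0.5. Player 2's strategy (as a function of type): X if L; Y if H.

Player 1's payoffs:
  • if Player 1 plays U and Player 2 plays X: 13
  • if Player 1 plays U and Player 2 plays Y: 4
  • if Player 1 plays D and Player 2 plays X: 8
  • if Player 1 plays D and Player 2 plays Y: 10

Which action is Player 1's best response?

Compute Player 1's expected payoff for each action, taking the expectation over Player 2's type.
E[U] = 0.5·(13) + 0.5·(4) = 8.5
E[D] = 0.5·(8) + 0.5·(10) = 9
Best response: D (9 is the largest).

D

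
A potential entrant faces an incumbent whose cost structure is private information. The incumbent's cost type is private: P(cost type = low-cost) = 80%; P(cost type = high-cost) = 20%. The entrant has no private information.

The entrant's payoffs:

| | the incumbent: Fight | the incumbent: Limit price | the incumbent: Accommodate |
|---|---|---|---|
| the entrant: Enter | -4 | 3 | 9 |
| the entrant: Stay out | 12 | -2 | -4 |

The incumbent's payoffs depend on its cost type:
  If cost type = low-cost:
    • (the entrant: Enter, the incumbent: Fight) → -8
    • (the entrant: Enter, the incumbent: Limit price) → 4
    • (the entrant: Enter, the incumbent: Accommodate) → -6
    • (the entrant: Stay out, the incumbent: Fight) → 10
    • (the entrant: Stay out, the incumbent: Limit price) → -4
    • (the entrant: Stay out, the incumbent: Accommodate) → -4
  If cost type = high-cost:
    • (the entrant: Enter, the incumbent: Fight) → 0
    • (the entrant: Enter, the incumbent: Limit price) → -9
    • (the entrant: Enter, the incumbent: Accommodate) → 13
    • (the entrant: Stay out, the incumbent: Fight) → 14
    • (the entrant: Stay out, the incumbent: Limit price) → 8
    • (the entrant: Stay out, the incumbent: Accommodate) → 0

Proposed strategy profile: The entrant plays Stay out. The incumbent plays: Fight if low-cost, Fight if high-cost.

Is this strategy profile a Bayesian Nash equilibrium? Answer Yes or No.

Yes

The entrant plays Stay out: E[Stay out] = 0.8·(12) + 0.2·(12) = 12; E[Enter] = -4. Best-responding. ✓
The incumbent (cost type low-cost), facing Stay out: Fight gives 10, Limit price gives -4, Accommodate gives -4. Proposed Fight is best. ✓
The incumbent (cost type high-cost), facing Stay out: Fight gives 14, Limit price gives 8, Accommodate gives 0. Proposed Fight is best. ✓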